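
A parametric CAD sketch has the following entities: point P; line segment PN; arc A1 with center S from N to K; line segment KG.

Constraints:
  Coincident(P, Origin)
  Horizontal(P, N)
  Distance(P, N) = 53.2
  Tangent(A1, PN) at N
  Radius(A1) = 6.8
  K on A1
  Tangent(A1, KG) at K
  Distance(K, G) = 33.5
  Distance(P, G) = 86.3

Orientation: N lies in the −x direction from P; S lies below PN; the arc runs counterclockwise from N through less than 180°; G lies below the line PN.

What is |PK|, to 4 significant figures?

57.65

P is at the origin; PN is horizontal with |PN| = 53.2 and N on the −x side, so N = (-53.20, 0.000). Tangency of A1 to PN means the radius SN is perpendicular to PN, so S = N + (0, -6.8) = (-53.20, -6.800). Since SK ⟂ KG (tangency), |SG| = √(6.8² + 33.5²) = 34.18 regardless of where K sits on A1. So G lies on both circle(P, 86.3) and circle(S, 34.18); the below-PN intersection is G = (-83.05, -23.45). K is the foot of the tangent from G: K = (-57.63, -1.639).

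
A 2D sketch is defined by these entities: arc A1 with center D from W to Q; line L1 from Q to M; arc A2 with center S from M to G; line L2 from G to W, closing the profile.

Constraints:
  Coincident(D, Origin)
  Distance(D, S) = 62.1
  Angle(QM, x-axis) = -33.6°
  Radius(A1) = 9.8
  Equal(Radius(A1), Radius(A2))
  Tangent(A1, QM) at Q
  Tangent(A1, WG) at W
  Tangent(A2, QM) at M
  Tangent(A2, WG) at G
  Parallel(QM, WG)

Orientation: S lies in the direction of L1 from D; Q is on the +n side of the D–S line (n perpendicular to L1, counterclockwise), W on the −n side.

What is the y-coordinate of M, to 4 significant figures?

-26.20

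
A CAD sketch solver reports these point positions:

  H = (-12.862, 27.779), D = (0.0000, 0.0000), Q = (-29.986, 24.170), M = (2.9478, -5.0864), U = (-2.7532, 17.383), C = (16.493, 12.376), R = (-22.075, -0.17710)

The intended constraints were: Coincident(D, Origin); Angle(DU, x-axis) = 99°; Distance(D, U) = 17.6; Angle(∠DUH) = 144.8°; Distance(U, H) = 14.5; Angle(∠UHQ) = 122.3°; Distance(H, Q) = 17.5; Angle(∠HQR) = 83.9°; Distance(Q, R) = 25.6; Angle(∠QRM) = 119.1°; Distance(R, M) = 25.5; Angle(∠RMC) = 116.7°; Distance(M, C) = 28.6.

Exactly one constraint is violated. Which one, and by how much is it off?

Distance(M, C) = 28.6 — off by 6.50.

D = (0.00, 0.00) ✓; DU at 99.00° ✓; |DU| = 17.60 ✓; ∠DUH = 144.8° ✓; |UH| = 14.50 ✓; ∠UHQ = 122.3° ✓; |HQ| = 17.50 ✓; ∠HQR = 83.90° ✓; |QR| = 25.60 ✓; ∠QRM = 119.1° ✓; |RM| = 25.50 ✓; ∠RMC = 116.7° ✓; |MC| = 22.10 ✗.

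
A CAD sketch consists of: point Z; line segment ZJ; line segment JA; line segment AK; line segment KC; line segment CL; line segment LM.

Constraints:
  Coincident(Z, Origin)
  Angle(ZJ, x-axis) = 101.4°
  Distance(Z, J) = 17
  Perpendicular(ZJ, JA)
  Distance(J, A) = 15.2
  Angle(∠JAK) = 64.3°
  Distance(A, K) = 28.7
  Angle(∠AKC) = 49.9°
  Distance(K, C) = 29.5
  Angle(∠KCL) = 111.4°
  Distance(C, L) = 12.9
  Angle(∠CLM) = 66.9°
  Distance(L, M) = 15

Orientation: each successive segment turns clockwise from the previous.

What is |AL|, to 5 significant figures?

18.601

Z is at the origin; ZJ runs at 101.4° with length 17.0, so J = (-3.3602, 16.665). ZJ is perpendicular to JA, so JA runs at 11.400°; with |JA| = 15.2, A = (11.540, 19.669). ∠JAK = 64.3° gives AK at -104.30° from the x-axis; with |AK| = 28.7, K = (4.4511, -8.1417). ∠AKC = 49.9° gives KC at 125.60° from the x-axis; with |KC| = 29.5, C = (-12.722, 15.845). ∠KCL = 111.4° gives CL at 57.000° from the x-axis; with |CL| = 12.9, L = (-5.6957, 26.664). Then |AL| = |L − A| = 18.601.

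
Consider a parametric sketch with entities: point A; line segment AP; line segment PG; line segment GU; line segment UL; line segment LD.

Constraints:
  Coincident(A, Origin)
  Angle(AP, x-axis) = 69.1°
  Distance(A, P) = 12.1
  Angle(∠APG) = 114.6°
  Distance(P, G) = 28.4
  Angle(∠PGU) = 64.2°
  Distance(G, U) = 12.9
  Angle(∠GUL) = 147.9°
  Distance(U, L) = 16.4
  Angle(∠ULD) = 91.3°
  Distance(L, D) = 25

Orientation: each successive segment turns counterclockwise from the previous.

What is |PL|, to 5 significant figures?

22.189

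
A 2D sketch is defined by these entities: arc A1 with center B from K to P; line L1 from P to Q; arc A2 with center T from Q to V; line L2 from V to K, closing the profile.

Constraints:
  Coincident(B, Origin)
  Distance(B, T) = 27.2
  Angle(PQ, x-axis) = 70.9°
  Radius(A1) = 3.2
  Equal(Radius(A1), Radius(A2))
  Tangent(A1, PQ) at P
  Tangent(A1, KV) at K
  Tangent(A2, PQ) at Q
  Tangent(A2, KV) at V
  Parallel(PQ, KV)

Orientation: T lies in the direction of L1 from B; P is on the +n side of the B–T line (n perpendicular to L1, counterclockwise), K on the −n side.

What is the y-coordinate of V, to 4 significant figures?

24.66

Tangency of A1 to both parallel lines with radius 3.2 puts P and K at B ± 3.2·n: P = (-3.024, 1.047), K = (3.024, -1.047). Equal radii place Q and V the same way about T: Q = T + 3.2·n = (5.876, 26.75), V = T − 3.2·n = (11.92, 24.66). So V.y = 24.66.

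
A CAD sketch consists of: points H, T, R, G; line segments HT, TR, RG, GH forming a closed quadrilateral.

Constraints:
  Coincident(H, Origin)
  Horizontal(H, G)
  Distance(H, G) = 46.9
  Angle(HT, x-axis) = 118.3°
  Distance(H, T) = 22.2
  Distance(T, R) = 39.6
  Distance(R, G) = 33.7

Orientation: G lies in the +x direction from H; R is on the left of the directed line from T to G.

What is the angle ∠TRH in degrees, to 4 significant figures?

32.51°

Checks: |TR| = 39.60 ✓; |RG| = 33.70 ✓.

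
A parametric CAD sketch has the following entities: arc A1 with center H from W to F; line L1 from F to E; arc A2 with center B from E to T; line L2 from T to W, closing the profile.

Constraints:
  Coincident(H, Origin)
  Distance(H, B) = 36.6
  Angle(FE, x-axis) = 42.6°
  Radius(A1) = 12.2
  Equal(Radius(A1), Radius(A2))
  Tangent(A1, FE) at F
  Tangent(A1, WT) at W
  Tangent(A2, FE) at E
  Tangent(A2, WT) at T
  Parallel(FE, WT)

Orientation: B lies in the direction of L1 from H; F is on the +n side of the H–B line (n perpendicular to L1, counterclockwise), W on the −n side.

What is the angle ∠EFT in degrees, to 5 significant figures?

33.690°

The slot axis is L1's direction at 42.6°, so u = (cos 42.6°, sin 42.6°) = (0.73610, 0.67688) and n = (−sin 42.6°, cos 42.6°) = (-0.67688, 0.73610). H is at the origin and B lies 36.6 along u from H, so B = 36.6·u = (26.941, 24.774). Tangency of A1 to both parallel lines with radius 12.2 puts F and W at H ± 12.2·n: F = (-8.2579, 8.9804), W = (8.2579, -8.9804). Equal radii place E and T the same way about B: E = B + 12.2·n = (18.683, 33.754), T = B − 12.2·n = (35.199, 15.793). Then cos ∠EFT = FE·FT / (|FE||FT|), giving 33.690°.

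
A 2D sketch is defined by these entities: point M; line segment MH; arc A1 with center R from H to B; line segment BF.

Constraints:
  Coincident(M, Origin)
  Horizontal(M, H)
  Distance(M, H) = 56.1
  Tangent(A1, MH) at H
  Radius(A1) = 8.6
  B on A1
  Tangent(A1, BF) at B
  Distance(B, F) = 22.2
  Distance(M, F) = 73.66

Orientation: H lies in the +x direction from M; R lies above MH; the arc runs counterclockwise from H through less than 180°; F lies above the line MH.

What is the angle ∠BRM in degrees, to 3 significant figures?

164°

M is at the origin; M and H share the same y with |MH| = 56.1 and H on the +x side, so H = (56.1, 0.00). Since A1 is tangent to MH there, RH ⟂ MH, so R = H + (0, 8.6) = (56.1, 8.60). Since RB ⟂ BF (tangency), |RF| = √(8.6² + 22.2²) = 23.8 regardless of where B sits on A1. So F lies on both circle(M, 73.66) and circle(R, 23.8); the above-MH intersection is F = (67.5, 29.5). B is the foot of the tangent from F: B = (64.6, 7.49).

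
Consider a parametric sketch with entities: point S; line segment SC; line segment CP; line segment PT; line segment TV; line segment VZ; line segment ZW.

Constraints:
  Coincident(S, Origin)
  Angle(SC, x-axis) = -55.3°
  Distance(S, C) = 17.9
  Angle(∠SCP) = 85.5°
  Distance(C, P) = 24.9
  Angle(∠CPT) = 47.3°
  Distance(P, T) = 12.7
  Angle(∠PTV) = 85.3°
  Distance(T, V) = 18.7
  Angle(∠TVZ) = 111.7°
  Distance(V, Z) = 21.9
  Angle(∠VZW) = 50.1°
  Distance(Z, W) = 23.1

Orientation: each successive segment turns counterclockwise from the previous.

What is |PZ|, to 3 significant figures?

26.9

S is at the origin; SC runs at -55.3° with length 17.9, so C = (10.2, -14.7). ∠SCP = 85.5° gives CP at 39.2° from the x-axis; with |CP| = 24.9, P = (29.5, 1.02). ∠CPT = 47.3° gives PT at 172° from the x-axis; with |PT| = 12.7, T = (16.9, 2.81). ∠PTV = 85.3° gives TV at -93.4° from the x-axis; with |TV| = 18.7, V = (15.8, -15.9). ∠TVZ = 111.7° gives VZ at -25.1° from the x-axis; with |VZ| = 21.9, Z = (35.6, -25.1). Then |PZ| = |Z − P| = 26.9.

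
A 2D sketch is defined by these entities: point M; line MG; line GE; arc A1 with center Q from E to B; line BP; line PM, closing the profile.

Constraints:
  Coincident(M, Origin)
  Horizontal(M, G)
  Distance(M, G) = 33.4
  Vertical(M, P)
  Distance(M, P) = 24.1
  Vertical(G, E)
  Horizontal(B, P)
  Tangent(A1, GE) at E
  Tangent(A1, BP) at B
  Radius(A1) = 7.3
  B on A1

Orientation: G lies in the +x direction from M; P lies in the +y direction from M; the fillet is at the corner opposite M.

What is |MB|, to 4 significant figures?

35.52

M is at the origin; MG is horizontal with |MG| = 33.4 and G on the +x side, so G = (33.40, 0.000). MP is vertical with |MP| = 24.1 and P on the +y side, so P = (0.000, 24.10). The virtual corner opposite M is at (33.40, 24.10). The tangent condition forces QE to be normal to GE and tangency of A1 to BP means the radius QB is perpendicular to BP, with radius 7.3, so the center Q sits 7.3 in from both sides at Q = (26.10, 16.80). That places the tangent points at E = (33.40, 16.80) on GE and B = (26.10, 24.10) on BP. Then |MB| = |B − M| = 35.52.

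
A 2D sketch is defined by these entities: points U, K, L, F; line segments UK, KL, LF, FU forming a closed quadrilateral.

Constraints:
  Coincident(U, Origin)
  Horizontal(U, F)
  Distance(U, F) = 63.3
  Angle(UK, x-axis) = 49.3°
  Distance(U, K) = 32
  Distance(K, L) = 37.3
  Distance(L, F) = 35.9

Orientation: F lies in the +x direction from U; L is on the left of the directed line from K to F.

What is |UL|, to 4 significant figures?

66.60

U is at the origin; UF is horizontal with |UF| = 63.3 and F in +x, so F = (63.3, 0). UK runs at 49.3° with |UK| = 32.0, so K = (20.87, 24.26). L is determined by |KL| = 37.3 and |LF| = 35.9 together: it lies at the intersection of circle(K, 37.3) and circle(F, 35.9). With |KF| = 48.88, the foot of the radical line on KF is 25.49 from K and the perpendicular offset is √(37.3² − 25.49²) = 27.23. Taking the left-of-KF solution: L = (56.51, 35.25).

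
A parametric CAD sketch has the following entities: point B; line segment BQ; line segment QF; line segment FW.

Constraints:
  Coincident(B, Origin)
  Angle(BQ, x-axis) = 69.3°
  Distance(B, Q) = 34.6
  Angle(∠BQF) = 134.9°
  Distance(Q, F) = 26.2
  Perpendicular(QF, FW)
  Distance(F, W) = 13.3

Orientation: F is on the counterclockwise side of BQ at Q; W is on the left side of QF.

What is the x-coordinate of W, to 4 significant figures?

-10.71

∠BQF = 134.9°, so QF runs at 69.3° + (180° − 134.9°) = 114.4° from the x-axis; with |QF| = 26.2, F = Q + 26.2·(cos 114.4°, sin 114.4°) = (1.407, 56.23). QF is perpendicular to FW; with |FW| = 13.3 on the left of QF, W = F + 13.3·(-0.9107, -0.4131) = (-10.71, 50.73). So W.x = -10.71.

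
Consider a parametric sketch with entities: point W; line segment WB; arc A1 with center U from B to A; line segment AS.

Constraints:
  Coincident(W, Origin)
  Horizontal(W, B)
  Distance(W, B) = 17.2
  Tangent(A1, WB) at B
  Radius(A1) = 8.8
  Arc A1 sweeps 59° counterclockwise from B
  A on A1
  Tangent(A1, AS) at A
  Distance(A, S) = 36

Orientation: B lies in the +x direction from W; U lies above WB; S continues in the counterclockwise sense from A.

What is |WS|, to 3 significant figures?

55.7

W is at the origin; WB is horizontal with |WB| = 17.2 and B on the +x side, so B = (17.2, 0.00). Tangency of A1 to WB means the radius UB is perpendicular to WB, so U = B + (0, 8.8) = (17.2, 8.80). On A1, B sits at bearing -90° from U; a 59° counterclockwise sweep puts A at bearing -31°, so A = U + 8.8·(cos -31°, sin -31°) = (24.7, 4.27). The tangent condition forces UA to be normal to AS, so AS runs along (−sin -31°, cos -31°); with |AS| = 36.0, S = (43.3, 35.1). Then |WS| = |S − W| = 55.7.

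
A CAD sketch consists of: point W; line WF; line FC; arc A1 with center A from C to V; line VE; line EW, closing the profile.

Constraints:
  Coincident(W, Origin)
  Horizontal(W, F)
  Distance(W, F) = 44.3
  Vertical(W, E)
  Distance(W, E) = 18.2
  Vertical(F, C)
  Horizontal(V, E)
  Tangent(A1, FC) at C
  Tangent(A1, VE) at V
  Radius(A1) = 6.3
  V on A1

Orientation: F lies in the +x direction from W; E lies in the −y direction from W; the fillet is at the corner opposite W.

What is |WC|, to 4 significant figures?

45.87

W is at the origin; WF is horizontal with |WF| = 44.3 and F on the +x side, so F = (44.30, 0.000). WE is vertical with |WE| = 18.2 and E on the −y side, so E = (0.000, -18.20). The virtual corner opposite W is at (44.30, -18.20). Since A1 is tangent to FC there, AC ⟂ FC and the tangent condition forces AV to be normal to VE, with radius 6.3, so the center A sits 6.3 in from both sides at A = (38.00, -11.90). That places the tangent points at C = (44.30, -11.90) on FC and V = (38.00, -18.20) on VE. Then |WC| = |C − W| = 45.87.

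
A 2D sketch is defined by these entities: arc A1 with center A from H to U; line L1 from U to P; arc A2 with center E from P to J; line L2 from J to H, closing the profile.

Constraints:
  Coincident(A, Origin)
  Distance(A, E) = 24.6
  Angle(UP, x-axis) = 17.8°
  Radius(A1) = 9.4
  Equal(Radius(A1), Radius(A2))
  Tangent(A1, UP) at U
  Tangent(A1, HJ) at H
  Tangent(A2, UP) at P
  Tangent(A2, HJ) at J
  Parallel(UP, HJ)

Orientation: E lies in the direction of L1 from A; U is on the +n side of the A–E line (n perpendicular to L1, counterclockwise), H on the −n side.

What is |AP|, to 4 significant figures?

26.33

The slot axis is L1's direction at 17.8°, so u = (cos 17.8°, sin 17.8°) = (0.9521, 0.3057) and n = (−sin 17.8°, cos 17.8°) = (-0.3057, 0.9521). A is at the origin and E lies 24.6 along u from A, so E = 24.6·u = (23.42, 7.520). Tangency of A1 to both parallel lines with radius 9.4 puts U and H at A ± 9.4·n: U = (-2.874, 8.950), H = (2.874, -8.950). Equal radii place P and J the same way about E: P = E + 9.4·n = (20.55, 16.47), J = E − 9.4·n = (26.30, -1.430). Then |AP| = |P − A| = 26.33.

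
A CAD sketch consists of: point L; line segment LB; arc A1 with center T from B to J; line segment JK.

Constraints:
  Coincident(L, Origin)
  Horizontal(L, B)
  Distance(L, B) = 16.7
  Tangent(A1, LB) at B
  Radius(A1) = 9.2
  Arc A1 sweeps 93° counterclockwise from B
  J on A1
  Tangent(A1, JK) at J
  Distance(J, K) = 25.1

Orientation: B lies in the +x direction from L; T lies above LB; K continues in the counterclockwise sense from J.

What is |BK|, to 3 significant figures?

35.6

On A1, B sits at bearing -90° from T; a 93° counterclockwise sweep puts J at bearing 3°, so J = T + 9.2·(cos 3°, sin 3°) = (25.9, 9.68). Since A1 is tangent to JK there, TJ ⟂ JK, so JK runs along (−sin 3°, cos 3°); with |JK| = 25.1, K = (24.6, 34.7). Then |BK| = |K − B| = 35.6.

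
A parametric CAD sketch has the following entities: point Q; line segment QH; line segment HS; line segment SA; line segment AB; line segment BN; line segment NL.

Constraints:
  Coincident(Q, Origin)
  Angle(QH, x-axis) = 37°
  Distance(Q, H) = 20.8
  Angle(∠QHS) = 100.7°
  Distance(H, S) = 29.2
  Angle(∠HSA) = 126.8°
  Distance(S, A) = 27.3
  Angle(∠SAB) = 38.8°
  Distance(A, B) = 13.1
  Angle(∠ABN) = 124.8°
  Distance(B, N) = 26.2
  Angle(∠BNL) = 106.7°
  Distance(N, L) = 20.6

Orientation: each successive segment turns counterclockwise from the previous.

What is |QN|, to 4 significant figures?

38.18

Q is at the origin; QH runs at 37.0° with length 20.8, so H = (16.61, 12.52). ∠QHS = 100.7° gives HS at 116.3° from the x-axis; with |HS| = 29.2, S = (3.674, 38.70). ∠HSA = 126.8° gives SA at 169.5° from the x-axis; with |SA| = 27.3, A = (-23.17, 43.67). ∠SAB = 38.8° gives AB at -49.30° from the x-axis; with |AB| = 13.1, B = (-14.63, 33.74). ∠ABN = 124.8° gives BN at 5.900° from the x-axis; with |BN| = 26.2, N = (11.43, 36.43). Then |QN| = |N − Q| = 38.18.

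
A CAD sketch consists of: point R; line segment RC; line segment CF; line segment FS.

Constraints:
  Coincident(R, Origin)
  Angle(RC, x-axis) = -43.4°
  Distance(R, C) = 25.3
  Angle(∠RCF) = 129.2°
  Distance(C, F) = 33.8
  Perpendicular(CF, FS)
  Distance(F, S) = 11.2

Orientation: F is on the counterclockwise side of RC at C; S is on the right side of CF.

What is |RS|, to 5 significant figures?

58.550

∠RCF = 129.2°, so CF runs at -43.4° + (180° − 129.2°) = 7.4000° from the x-axis; with |CF| = 33.8, F = C + 33.8·(cos 7.4000°, sin 7.4000°) = (51.901, -13.030). CF is perpendicular to FS; with |FS| = 11.2 on the right of CF, S = F + 11.2·(0.12880, -0.99167) = (53.343, -24.137). Then |RS| = |S − R| = 58.550.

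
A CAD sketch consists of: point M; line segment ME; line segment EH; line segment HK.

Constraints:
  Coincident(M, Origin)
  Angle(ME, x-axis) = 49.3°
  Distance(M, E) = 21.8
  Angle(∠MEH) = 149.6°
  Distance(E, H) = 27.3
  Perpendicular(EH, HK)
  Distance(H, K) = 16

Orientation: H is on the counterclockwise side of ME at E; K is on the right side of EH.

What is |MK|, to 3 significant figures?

53.4

M is at the origin; ME runs at 49.3° with length 21.8, so E = 21.8·(cos 49.3°, sin 49.3°) = (14.2, 16.5). ∠MEH = 149.6°, so EH runs at 49.3° + (180° − 149.6°) = 79.7° from the x-axis; with |EH| = 27.3, H = E + 27.3·(cos 79.7°, sin 79.7°) = (19.1, 43.4). EH is perpendicular to HK; with |HK| = 16.0 on the right of EH, K = H + 16.0·(0.984, -0.179) = (34.8, 40.5). Then |MK| = |K − M| = 53.4.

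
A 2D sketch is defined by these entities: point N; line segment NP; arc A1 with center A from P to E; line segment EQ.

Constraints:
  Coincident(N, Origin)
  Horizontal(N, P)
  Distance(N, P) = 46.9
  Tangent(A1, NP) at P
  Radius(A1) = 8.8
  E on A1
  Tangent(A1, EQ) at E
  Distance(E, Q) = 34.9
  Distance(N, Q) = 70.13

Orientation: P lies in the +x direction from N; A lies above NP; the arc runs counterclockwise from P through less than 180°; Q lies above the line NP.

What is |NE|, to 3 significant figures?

56.4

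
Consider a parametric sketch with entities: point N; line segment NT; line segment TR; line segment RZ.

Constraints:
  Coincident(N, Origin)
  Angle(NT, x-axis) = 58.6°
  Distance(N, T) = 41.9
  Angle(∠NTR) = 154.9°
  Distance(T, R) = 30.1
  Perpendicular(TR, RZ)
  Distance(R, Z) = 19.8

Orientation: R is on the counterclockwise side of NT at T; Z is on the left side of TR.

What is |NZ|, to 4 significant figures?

68.07

∠NTR = 154.9°, so TR runs at 58.6° + (180° − 154.9°) = 83.70° from the x-axis; with |TR| = 30.1, R = T + 30.1·(cos 83.70°, sin 83.70°) = (25.13, 65.68). The perpendicularity gives RZ at right angles to TR; with |RZ| = 19.8 on the left of TR, Z = R + 19.8·(-0.9940, 0.1097) = (5.453, 67.85). Then |NZ| = |Z − N| = 68.07.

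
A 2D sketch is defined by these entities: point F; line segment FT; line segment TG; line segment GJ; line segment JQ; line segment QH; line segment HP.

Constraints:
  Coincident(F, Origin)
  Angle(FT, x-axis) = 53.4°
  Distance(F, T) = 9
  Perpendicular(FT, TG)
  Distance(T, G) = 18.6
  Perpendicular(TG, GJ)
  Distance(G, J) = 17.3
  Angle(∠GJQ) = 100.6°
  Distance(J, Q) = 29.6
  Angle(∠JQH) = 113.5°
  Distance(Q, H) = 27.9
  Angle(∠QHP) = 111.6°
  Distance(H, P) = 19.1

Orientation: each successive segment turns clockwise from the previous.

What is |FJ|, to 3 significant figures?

20.4

F is at the origin; FT runs at 53.4° with length 9.0, so T = (5.37, 7.23). The perpendicularity gives TG at right angles to FT, so TG runs at -36.6°; with |TG| = 18.6, G = (20.3, -3.86). The perpendicularity gives GJ at right angles to TG, so GJ runs at -127°; with |GJ| = 17.3, J = (9.98, -17.8). Then |FJ| = |J − F| = 20.4.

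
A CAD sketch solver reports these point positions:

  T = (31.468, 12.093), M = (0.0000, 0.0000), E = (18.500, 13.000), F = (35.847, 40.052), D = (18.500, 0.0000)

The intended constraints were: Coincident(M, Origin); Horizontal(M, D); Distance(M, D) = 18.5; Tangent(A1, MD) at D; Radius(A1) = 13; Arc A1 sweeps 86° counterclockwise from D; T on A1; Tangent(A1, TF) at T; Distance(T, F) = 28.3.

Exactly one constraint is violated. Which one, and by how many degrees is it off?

Tangent(A1, TF) at T — off by 4.90°.

M = (0.00, 0.00) ✓; M.y = 0.00, D.y = 0.00 ✓; |MD| = 18.50 ✓; ∠(ED, DM) = 90.00° ✓; |ED| = 13.00 ✓; bearing(E→T) − bearing(E→D) = 86.00° ✓; |ET| = 13.00 ✓; ∠(ET, TF) = 94.90° ✗; |TF| = 28.30 ✓.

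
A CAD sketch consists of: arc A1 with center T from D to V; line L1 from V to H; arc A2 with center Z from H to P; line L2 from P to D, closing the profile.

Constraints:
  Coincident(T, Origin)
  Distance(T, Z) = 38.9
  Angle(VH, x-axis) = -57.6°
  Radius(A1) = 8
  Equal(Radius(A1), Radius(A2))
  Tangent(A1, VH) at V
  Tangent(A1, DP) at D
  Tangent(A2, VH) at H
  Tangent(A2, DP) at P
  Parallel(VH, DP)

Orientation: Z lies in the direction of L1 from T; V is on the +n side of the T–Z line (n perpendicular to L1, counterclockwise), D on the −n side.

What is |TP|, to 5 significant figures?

39.714

The slot axis is L1's direction at -57.6°, so u = (cos -57.6°, sin -57.6°) = (0.53583, -0.84433) and n = (−sin -57.6°, cos -57.6°) = (0.84433, 0.53583). T is at the origin and Z lies 38.9 along u from T, so Z = 38.9·u = (20.844, -32.844). Tangency of A1 to both parallel lines with radius 8.0 puts V and D at T ± 8.0·n: V = (6.7546, 4.2866), D = (-6.7546, -4.2866). Equal radii place H and P the same way about Z: H = Z + 8.0·n = (27.598, -28.558), P = Z − 8.0·n = (14.089, -37.131). Then |TP| = |P − T| = 39.714.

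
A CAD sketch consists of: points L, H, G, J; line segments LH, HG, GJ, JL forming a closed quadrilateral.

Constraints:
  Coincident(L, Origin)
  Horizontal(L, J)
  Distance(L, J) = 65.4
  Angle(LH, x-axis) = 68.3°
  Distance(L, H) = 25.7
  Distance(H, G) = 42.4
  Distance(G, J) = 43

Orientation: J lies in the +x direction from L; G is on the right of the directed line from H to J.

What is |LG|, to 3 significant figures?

29.6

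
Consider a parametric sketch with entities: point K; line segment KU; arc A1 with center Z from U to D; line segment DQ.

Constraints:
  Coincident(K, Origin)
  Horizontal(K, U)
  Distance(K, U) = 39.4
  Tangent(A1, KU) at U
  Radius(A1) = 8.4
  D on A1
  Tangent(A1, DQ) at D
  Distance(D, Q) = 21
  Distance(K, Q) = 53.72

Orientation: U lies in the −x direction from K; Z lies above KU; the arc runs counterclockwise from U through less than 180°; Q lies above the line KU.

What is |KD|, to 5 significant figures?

34.995

Checks: |KU| = 39.40 ✓; |ZD| = 8.400 ✓; ∠(ZD, DQ) = 90.00° ✓; |DQ| = 21.00 ✓; |KQ| = 53.72 ✓.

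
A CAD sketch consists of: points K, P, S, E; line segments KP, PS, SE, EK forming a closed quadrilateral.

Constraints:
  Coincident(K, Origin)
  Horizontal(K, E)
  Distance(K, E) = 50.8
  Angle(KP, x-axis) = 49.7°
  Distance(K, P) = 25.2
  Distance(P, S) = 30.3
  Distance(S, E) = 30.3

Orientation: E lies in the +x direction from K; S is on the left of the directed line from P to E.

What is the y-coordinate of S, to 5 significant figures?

29.687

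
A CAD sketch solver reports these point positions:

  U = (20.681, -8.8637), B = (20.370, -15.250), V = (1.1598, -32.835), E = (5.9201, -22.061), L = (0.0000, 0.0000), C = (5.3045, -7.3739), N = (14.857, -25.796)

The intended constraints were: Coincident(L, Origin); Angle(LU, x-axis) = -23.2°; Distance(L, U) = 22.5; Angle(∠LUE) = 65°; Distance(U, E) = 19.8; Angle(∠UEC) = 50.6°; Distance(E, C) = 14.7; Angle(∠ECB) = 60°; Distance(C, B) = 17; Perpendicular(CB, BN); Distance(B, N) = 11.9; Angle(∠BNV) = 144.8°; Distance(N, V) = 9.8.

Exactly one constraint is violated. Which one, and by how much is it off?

Distance(N, V) = 9.8 — off by 5.60.

L = (0.00, 0.00) ✓; LU at -23.20° ✓; |LU| = 22.50 ✓; ∠LUE = 65.00° ✓; |UE| = 19.80 ✓; ∠UEC = 50.60° ✓; |EC| = 14.70 ✓; ∠ECB = 60.00° ✓; |CB| = 17.00 ✓; ∠(CB, BN) = 90.00° ✓; |BN| = 11.90 ✓; ∠BNV = 144.8° ✓; |NV| = 15.40 ✗.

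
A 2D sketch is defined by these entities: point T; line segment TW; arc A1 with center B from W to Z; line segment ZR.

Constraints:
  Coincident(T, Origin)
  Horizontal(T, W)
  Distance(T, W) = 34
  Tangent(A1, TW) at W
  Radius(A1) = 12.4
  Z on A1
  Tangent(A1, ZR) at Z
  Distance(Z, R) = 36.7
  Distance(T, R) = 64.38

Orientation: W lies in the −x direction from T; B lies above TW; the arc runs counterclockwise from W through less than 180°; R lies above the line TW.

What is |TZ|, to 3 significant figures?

29.2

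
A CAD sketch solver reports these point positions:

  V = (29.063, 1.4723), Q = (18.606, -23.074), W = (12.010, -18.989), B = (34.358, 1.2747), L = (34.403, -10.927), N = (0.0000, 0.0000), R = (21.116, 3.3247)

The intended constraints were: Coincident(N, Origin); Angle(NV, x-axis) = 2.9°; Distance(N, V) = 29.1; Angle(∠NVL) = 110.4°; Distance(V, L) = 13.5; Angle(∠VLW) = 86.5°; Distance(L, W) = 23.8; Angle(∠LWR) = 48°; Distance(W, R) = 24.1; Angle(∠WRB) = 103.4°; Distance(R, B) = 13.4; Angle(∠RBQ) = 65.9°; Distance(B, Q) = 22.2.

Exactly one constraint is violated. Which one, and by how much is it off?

Distance(B, Q) = 22.2 — off by 6.80.

N = (0.00, 0.00) ✓; NV at 2.900° ✓; |NV| = 29.10 ✓; ∠NVL = 110.4° ✓; |VL| = 13.50 ✓; ∠VLW = 86.50° ✓; |LW| = 23.80 ✓; ∠LWR = 48.00° ✓; |WR| = 24.10 ✓; ∠WRB = 103.4° ✓; |RB| = 13.40 ✓; ∠RBQ = 65.90° ✓; |BQ| = 29.00 ✗.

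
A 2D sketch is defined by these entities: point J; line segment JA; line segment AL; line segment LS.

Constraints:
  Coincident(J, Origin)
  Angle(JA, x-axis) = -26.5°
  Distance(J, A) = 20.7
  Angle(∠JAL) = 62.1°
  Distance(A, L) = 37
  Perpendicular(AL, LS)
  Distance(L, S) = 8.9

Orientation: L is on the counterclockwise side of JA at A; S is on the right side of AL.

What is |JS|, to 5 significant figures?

38.543

∠JAL = 62.1°, so AL runs at -26.5° + (180° − 62.1°) = 91.400° from the x-axis; with |AL| = 37.0, L = A + 37.0·(cos 91.400°, sin 91.400°) = (17.621, 27.753). The perpendicularity gives LS at right angles to AL; with |LS| = 8.9 on the right of AL, S = L + 8.9·(0.99970, 0.024432) = (26.518, 27.970). Then |JS| = |S − J| = 38.543.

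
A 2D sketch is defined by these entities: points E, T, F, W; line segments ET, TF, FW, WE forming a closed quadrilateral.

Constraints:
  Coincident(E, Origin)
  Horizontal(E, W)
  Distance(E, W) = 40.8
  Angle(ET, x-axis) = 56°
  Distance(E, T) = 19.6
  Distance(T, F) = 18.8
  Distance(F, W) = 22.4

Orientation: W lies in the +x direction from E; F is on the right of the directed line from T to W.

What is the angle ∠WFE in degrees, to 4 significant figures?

174.3°

E is at the origin; E and W share the same y with |EW| = 40.8 and W in +x, so W = (40.8, 0). ET runs at 56.0° with |ET| = 19.6, so T = (10.96, 16.25). F is determined by |TF| = 18.8 and |FW| = 22.4 together: it lies at the intersection of circle(T, 18.8) and circle(W, 22.4). With |TW| = 33.98, the foot of the radical line on TW is 14.81 from T and the perpendicular offset is √(18.8² − 14.81²) = 11.59. Taking the right-of-TW solution: F = (18.42, -1.006).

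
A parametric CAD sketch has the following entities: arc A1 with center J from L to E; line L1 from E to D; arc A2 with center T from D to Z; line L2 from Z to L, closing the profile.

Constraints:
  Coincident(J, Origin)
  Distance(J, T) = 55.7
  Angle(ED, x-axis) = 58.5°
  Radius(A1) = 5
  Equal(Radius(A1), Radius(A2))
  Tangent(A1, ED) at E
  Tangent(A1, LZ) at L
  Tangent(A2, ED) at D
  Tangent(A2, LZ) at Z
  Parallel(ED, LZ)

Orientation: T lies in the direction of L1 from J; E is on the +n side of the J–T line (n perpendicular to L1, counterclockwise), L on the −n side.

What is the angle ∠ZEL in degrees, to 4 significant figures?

79.82°

The slot axis is L1's direction at 58.5°, so u = (cos 58.5°, sin 58.5°) = (0.5225, 0.8526) and n = (−sin 58.5°, cos 58.5°) = (-0.8526, 0.5225). J is at the origin and T lies 55.7 along u from J, so T = 55.7·u = (29.10, 47.49). Tangency of A1 to both parallel lines with radius 5.0 puts E and L at J ± 5.0·n: E = (-4.263, 2.612), L = (4.263, -2.612). Equal radii place D and Z the same way about T: D = T + 5.0·n = (24.84, 50.10), Z = T − 5.0·n = (33.37, 44.88). Then cos ∠ZEL = EZ·EL / (|EZ||EL|), giving 79.82°.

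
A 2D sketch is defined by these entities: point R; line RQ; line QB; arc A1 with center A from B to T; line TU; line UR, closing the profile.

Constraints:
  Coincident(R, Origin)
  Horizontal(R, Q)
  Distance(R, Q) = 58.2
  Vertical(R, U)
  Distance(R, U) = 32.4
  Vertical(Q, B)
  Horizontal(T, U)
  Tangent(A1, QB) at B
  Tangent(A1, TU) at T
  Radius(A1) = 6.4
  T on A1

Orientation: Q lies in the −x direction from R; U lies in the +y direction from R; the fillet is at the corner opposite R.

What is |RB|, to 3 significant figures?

63.7

The virtual corner opposite R is at (-58.2, 32.4). The tangent condition forces AB to be normal to QB and since A1 is tangent to TU there, AT ⟂ TU, with radius 6.4, so the center A sits 6.4 in from both sides at A = (-51.8, 26.0). That places the tangent points at B = (-58.2, 26.0) on QB and T = (-51.8, 32.4) on TU. Then |RB| = |B − R| = 63.7.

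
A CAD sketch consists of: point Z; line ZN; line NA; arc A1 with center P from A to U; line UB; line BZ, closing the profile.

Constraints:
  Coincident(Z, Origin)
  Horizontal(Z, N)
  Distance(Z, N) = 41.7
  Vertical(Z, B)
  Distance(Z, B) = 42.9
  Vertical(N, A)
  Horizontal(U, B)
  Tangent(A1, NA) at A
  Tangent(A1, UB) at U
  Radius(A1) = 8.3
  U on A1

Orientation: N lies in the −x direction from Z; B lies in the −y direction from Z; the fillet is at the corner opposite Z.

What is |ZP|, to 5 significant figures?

48.091

Z is at the origin; ZN is horizontal with |ZN| = 41.7 and N on the −x side, so N = (-41.700, 0.0000). Z and B share the same x with |ZB| = 42.9 and B on the −y side, so B = (0.0000, -42.900). The virtual corner opposite Z is at (-41.700, -42.900). A1 meets NA tangentially, so PA is at right angles to NA and the tangent condition forces PU to be normal to UB, with radius 8.3, so the center P sits 8.3 in from both sides at P = (-33.400, -34.600). Then |ZP| = |P − Z| = 48.091.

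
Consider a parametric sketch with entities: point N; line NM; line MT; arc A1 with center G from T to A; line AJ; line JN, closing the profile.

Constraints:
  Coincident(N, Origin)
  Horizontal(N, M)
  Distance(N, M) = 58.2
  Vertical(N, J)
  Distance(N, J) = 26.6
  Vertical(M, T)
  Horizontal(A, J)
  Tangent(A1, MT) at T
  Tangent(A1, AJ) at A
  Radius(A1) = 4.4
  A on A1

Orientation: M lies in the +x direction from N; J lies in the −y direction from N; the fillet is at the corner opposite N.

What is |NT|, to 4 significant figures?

62.29

N is at the origin; NM is horizontal with |NM| = 58.2 and M on the +x side, so M = (58.20, 0.000). N and J share the same x with |NJ| = 26.6 and J on the −y side, so J = (0.000, -26.60). The virtual corner opposite N is at (58.20, -26.60). The tangent condition forces GT to be normal to MT and since A1 is tangent to AJ there, GA ⟂ AJ, with radius 4.4, so the center G sits 4.4 in from both sides at G = (53.80, -22.20). That places the tangent points at T = (58.20, -22.20) on MT and A = (53.80, -26.60) on AJ. Then |NT| = |T − N| = 62.29.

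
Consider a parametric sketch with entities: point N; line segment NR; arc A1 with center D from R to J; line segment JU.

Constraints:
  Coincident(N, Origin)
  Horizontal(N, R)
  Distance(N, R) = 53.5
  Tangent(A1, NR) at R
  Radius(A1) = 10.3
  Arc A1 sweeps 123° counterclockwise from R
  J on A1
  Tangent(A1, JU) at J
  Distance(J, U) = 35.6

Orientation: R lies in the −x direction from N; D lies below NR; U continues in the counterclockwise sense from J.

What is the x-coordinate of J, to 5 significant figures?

-62.138

Since A1 is tangent to NR there, DR ⟂ NR, so D = R + (0, -10.3) = (-53.500, -10.300). On A1, R sits at bearing 90° from D; a 123° counterclockwise sweep puts J at bearing 213°, so J = D + 10.3·(cos 213°, sin 213°) = (-62.138, -15.910). So J.x = -62.138.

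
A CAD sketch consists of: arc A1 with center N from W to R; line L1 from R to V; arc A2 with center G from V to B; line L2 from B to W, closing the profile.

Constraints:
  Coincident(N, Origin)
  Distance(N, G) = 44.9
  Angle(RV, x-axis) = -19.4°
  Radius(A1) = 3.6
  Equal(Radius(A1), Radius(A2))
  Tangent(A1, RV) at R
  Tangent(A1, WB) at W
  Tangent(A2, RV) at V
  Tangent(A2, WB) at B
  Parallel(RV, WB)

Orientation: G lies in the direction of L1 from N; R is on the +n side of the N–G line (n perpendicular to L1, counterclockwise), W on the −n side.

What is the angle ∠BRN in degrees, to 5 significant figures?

80.890°

The slot axis is L1's direction at -19.4°, so u = (cos -19.4°, sin -19.4°) = (0.94322, -0.33216) and n = (−sin -19.4°, cos -19.4°) = (0.33216, 0.94322). N is at the origin and G lies 44.9 along u from N, so G = 44.9·u = (42.351, -14.914). Tangency of A1 to both parallel lines with radius 3.6 puts R and W at N ± 3.6·n: R = (1.1958, 3.3956), W = (-1.1958, -3.3956). Equal radii place V and B the same way about G: V = G + 3.6·n = (43.546, -11.518), B = G − 3.6·n = (41.155, -18.310). Then cos ∠BRN = RB·RN / (|RB||RN|), giving 80.890°.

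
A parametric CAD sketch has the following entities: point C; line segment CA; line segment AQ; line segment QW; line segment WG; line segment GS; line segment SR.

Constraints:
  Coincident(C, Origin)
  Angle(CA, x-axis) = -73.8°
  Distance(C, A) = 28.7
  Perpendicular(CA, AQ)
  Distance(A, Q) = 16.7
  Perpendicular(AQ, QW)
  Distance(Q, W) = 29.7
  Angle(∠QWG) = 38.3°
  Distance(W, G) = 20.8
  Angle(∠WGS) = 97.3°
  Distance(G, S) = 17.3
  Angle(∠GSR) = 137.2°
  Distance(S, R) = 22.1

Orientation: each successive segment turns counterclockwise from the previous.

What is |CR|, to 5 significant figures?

47.648

∠WGS = 97.3° gives GS at -29.400° from the x-axis; with |GS| = 17.3, S = (23.004, -22.145). ∠GSR = 137.2° gives SR at 13.400° from the x-axis; with |SR| = 22.1, R = (44.503, -17.023). Then |CR| = |R − C| = 47.648.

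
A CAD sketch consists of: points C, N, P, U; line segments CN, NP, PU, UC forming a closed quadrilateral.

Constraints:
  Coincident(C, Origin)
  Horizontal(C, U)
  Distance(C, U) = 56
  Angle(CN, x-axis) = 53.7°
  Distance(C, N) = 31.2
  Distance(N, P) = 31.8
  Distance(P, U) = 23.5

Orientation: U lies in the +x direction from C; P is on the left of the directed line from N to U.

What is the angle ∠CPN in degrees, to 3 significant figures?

28.7°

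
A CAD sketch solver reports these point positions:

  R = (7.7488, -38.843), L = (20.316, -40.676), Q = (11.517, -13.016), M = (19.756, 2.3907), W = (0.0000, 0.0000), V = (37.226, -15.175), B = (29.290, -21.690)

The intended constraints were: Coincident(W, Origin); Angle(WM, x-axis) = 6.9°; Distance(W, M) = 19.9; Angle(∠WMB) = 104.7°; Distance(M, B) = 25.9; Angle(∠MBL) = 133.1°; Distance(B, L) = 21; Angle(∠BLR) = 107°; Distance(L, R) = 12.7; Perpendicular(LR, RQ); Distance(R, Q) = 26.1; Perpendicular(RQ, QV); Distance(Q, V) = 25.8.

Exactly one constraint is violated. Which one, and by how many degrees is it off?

Perpendicular(RQ, QV) — off by 3.50°.

W = (0.00, 0.00) ✓; WM at 6.900° ✓; |WM| = 19.90 ✓; ∠WMB = 104.7° ✓; |MB| = 25.90 ✓; ∠MBL = 133.1° ✓; |BL| = 21.00 ✓; ∠BLR = 107.0° ✓; |LR| = 12.70 ✓; ∠(LR, RQ) = 90.00° ✓; |RQ| = 26.10 ✓; ∠(RQ, QV) = 86.50° ✗; |QV| = 25.80 ✓.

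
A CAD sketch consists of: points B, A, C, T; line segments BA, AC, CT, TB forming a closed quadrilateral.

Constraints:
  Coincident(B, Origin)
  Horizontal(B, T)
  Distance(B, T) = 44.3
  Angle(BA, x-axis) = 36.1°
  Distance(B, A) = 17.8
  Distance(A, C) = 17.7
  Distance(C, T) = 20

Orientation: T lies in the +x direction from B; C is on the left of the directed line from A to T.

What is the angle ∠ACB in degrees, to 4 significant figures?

10.20°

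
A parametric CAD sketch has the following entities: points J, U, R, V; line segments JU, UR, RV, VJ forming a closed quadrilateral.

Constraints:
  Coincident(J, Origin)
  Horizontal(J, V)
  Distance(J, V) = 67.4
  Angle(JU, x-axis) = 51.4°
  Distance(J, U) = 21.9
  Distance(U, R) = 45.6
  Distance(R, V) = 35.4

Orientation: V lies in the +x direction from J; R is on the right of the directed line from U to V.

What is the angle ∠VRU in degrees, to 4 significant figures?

87.30°

J is at the origin; JV is horizontal with |JV| = 67.4 and V in +x, so V = (67.4, 0). JU runs at 51.4° with |JU| = 21.9, so U = (13.66, 17.12). R is determined by |UR| = 45.6 and |RV| = 35.4 together: it lies at the intersection of circle(U, 45.6) and circle(V, 35.4). With |UV| = 56.40, the foot of the radical line on UV is 35.52 from U and the perpendicular offset is √(45.6² − 35.52²) = 28.59. Taking the right-of-UV solution: R = (38.83, -20.91).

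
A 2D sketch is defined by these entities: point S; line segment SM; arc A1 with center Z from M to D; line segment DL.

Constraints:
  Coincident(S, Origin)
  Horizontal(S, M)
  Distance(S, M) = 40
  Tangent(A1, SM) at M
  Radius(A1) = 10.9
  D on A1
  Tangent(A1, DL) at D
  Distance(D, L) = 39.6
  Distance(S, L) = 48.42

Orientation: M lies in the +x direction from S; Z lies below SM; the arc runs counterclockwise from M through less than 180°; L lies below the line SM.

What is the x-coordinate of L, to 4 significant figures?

17.39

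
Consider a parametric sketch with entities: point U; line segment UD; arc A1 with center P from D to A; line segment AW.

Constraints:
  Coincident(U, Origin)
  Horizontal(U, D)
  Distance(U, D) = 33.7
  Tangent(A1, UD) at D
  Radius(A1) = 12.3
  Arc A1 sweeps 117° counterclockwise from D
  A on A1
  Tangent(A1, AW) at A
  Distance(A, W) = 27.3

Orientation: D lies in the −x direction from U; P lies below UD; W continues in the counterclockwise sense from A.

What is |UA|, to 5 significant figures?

48.107

U is at the origin; UD is horizontal with |UD| = 33.7 and D on the −x side, so D = (-33.700, 0.0000). A1 meets UD tangentially, so PD is at right angles to UD, so P = D + (0, -12.3) = (-33.700, -12.300). On A1, D sits at bearing 90° from P; a 117° counterclockwise sweep puts A at bearing 207°, so A = P + 12.3·(cos 207°, sin 207°) = (-44.659, -17.884). Then |UA| = |A − U| = 48.107.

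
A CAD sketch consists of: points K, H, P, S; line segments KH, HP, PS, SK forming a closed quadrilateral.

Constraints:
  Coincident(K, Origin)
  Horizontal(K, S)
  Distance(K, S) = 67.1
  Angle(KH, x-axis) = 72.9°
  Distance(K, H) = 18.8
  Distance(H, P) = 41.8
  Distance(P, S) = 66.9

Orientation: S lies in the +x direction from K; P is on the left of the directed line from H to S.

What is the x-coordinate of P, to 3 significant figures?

27.2

Checks: |HP| = 41.80 ✓; |PS| = 66.90 ✓.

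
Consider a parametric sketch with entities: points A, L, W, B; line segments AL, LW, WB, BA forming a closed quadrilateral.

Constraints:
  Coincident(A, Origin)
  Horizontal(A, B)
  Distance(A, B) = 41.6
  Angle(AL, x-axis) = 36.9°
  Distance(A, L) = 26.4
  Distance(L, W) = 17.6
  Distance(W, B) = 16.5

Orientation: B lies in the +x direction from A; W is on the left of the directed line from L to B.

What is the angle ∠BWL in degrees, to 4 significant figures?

98.82°

A is at the origin; AB is horizontal with |AB| = 41.6 and B in +x, so B = (41.6, 0). AL runs at 36.9° with |AL| = 26.4, so L = (21.11, 15.85). W is determined by |LW| = 17.6 and |WB| = 16.5 together: it lies at the intersection of circle(L, 17.6) and circle(B, 16.5). With |LB| = 25.90, the foot of the radical line on LB is 13.68 from L and the perpendicular offset is √(17.6² − 13.68²) = 11.08. Taking the left-of-LB solution: W = (38.71, 16.24).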